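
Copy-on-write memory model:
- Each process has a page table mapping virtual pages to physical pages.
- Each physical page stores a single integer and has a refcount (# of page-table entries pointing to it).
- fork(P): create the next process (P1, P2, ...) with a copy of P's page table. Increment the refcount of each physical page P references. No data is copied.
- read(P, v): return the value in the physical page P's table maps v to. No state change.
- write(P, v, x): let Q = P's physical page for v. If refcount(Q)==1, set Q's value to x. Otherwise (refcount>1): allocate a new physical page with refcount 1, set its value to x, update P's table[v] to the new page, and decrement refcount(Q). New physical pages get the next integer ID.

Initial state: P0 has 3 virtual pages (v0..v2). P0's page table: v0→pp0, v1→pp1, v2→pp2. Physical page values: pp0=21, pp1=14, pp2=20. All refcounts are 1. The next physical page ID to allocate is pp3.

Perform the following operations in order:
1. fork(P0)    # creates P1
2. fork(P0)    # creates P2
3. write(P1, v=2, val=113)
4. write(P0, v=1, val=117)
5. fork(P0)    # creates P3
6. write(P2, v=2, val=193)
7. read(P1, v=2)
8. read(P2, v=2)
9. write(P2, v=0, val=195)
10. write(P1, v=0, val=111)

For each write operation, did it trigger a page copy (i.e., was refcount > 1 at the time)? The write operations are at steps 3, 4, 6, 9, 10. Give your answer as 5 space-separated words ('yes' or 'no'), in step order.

Op 1: fork(P0) -> P1. 3 ppages; refcounts: pp0:2 pp1:2 pp2:2
Op 2: fork(P0) -> P2. 3 ppages; refcounts: pp0:3 pp1:3 pp2:3
Op 3: write(P1, v2, 113). refcount(pp2)=3>1 -> COPY to pp3. 4 ppages; refcounts: pp0:3 pp1:3 pp2:2 pp3:1
Op 4: write(P0, v1, 117). refcount(pp1)=3>1 -> COPY to pp4. 5 ppages; refcounts: pp0:3 pp1:2 pp2:2 pp3:1 pp4:1
Op 5: fork(P0) -> P3. 5 ppages; refcounts: pp0:4 pp1:2 pp2:3 pp3:1 pp4:2
Op 6: write(P2, v2, 193). refcount(pp2)=3>1 -> COPY to pp5. 6 ppages; refcounts: pp0:4 pp1:2 pp2:2 pp3:1 pp4:2 pp5:1
Op 7: read(P1, v2) -> 113. No state change.
Op 8: read(P2, v2) -> 193. No state change.
Op 9: write(P2, v0, 195). refcount(pp0)=4>1 -> COPY to pp6. 7 ppages; refcounts: pp0:3 pp1:2 pp2:2 pp3:1 pp4:2 pp5:1 pp6:1
Op 10: write(P1, v0, 111). refcount(pp0)=3>1 -> COPY to pp7. 8 ppages; refcounts: pp0:2 pp1:2 pp2:2 pp3:1 pp4:2 pp5:1 pp6:1 pp7:1

yes yes yes yes yes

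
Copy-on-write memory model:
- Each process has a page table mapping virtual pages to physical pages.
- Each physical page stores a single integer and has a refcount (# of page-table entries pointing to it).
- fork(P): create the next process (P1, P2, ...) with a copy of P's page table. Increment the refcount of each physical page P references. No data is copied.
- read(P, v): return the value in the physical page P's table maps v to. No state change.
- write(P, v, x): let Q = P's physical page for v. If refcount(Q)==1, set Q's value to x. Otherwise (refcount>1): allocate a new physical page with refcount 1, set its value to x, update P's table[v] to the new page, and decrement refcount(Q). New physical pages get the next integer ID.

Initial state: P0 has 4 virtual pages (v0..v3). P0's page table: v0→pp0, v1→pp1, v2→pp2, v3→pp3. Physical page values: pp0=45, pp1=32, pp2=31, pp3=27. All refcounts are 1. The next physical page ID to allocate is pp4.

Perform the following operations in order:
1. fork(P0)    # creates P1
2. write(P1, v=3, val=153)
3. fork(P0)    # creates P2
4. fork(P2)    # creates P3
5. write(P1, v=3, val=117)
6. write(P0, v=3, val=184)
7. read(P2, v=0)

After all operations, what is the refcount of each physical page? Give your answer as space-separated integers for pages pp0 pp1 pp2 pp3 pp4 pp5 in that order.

Op 1: fork(P0) -> P1. 4 ppages; refcounts: pp0:2 pp1:2 pp2:2 pp3:2
Op 2: write(P1, v3, 153). refcount(pp3)=2>1 -> COPY to pp4. 5 ppages; refcounts: pp0:2 pp1:2 pp2:2 pp3:1 pp4:1
Op 3: fork(P0) -> P2. 5 ppages; refcounts: pp0:3 pp1:3 pp2:3 pp3:2 pp4:1
Op 4: fork(P2) -> P3. 5 ppages; refcounts: pp0:4 pp1:4 pp2:4 pp3:3 pp4:1
Op 5: write(P1, v3, 117). refcount(pp4)=1 -> write in place. 5 ppages; refcounts: pp0:4 pp1:4 pp2:4 pp3:3 pp4:1
Op 6: write(P0, v3, 184). refcount(pp3)=3>1 -> COPY to pp5. 6 ppages; refcounts: pp0:4 pp1:4 pp2:4 pp3:2 pp4:1 pp5:1
Op 7: read(P2, v0) -> 45. No state change.

Answer: 4 4 4 2 1 1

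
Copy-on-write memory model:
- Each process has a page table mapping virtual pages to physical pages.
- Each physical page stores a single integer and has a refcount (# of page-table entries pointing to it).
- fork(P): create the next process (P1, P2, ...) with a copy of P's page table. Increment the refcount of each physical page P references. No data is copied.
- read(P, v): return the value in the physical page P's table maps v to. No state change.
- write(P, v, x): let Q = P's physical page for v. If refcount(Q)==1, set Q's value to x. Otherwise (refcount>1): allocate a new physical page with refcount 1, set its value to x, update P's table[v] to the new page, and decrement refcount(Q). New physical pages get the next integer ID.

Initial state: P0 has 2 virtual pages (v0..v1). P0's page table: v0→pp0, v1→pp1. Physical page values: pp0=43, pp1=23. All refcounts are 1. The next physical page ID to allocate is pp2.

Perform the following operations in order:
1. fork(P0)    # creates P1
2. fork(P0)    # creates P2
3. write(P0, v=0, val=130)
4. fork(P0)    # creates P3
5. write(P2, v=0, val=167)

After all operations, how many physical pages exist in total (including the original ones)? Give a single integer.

Op 1: fork(P0) -> P1. 2 ppages; refcounts: pp0:2 pp1:2
Op 2: fork(P0) -> P2. 2 ppages; refcounts: pp0:3 pp1:3
Op 3: write(P0, v0, 130). refcount(pp0)=3>1 -> COPY to pp2. 3 ppages; refcounts: pp0:2 pp1:3 pp2:1
Op 4: fork(P0) -> P3. 3 ppages; refcounts: pp0:2 pp1:4 pp2:2
Op 5: write(P2, v0, 167). refcount(pp0)=2>1 -> COPY to pp3. 4 ppages; refcounts: pp0:1 pp1:4 pp2:2 pp3:1

Answer: 4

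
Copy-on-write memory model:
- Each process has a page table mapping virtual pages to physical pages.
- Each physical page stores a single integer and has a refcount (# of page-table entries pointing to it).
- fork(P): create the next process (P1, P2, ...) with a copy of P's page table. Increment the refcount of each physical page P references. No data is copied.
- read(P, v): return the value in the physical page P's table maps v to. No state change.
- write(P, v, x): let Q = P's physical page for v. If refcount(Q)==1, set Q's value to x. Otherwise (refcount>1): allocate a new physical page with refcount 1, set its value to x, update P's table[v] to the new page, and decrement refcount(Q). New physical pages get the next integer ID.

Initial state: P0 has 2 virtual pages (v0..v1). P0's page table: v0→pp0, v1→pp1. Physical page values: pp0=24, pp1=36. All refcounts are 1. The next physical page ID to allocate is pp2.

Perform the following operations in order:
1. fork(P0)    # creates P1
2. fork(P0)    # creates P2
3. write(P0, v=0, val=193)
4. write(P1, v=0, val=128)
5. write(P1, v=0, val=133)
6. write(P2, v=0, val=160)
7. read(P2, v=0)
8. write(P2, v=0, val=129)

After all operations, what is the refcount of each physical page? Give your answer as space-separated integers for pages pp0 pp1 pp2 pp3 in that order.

Op 1: fork(P0) -> P1. 2 ppages; refcounts: pp0:2 pp1:2
Op 2: fork(P0) -> P2. 2 ppages; refcounts: pp0:3 pp1:3
Op 3: write(P0, v0, 193). refcount(pp0)=3>1 -> COPY to pp2. 3 ppages; refcounts: pp0:2 pp1:3 pp2:1
Op 4: write(P1, v0, 128). refcount(pp0)=2>1 -> COPY to pp3. 4 ppages; refcounts: pp0:1 pp1:3 pp2:1 pp3:1
Op 5: write(P1, v0, 133). refcount(pp3)=1 -> write in place. 4 ppages; refcounts: pp0:1 pp1:3 pp2:1 pp3:1
Op 6: write(P2, v0, 160). refcount(pp0)=1 -> write in place. 4 ppages; refcounts: pp0:1 pp1:3 pp2:1 pp3:1
Op 7: read(P2, v0) -> 160. No state change.
Op 8: write(P2, v0, 129). refcount(pp0)=1 -> write in place. 4 ppages; refcounts: pp0:1 pp1:3 pp2:1 pp3:1

Answer: 1 3 1 1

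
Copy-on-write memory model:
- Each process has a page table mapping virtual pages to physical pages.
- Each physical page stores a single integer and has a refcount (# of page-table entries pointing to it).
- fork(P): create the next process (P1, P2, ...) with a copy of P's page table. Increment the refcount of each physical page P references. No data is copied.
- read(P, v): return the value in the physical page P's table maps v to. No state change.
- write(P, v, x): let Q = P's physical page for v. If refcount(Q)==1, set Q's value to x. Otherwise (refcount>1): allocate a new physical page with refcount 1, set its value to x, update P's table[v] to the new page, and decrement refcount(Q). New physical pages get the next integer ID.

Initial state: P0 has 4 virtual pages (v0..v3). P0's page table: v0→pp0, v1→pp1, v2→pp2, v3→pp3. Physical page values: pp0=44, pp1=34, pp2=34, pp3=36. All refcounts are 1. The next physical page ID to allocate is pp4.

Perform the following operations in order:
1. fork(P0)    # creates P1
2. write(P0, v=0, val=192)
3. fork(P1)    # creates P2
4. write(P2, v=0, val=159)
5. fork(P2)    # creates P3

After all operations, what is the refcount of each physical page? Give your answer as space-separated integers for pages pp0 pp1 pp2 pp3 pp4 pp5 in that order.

Op 1: fork(P0) -> P1. 4 ppages; refcounts: pp0:2 pp1:2 pp2:2 pp3:2
Op 2: write(P0, v0, 192). refcount(pp0)=2>1 -> COPY to pp4. 5 ppages; refcounts: pp0:1 pp1:2 pp2:2 pp3:2 pp4:1
Op 3: fork(P1) -> P2. 5 ppages; refcounts: pp0:2 pp1:3 pp2:3 pp3:3 pp4:1
Op 4: write(P2, v0, 159). refcount(pp0)=2>1 -> COPY to pp5. 6 ppages; refcounts: pp0:1 pp1:3 pp2:3 pp3:3 pp4:1 pp5:1
Op 5: fork(P2) -> P3. 6 ppages; refcounts: pp0:1 pp1:4 pp2:4 pp3:4 pp4:1 pp5:2

Answer: 1 4 4 4 1 2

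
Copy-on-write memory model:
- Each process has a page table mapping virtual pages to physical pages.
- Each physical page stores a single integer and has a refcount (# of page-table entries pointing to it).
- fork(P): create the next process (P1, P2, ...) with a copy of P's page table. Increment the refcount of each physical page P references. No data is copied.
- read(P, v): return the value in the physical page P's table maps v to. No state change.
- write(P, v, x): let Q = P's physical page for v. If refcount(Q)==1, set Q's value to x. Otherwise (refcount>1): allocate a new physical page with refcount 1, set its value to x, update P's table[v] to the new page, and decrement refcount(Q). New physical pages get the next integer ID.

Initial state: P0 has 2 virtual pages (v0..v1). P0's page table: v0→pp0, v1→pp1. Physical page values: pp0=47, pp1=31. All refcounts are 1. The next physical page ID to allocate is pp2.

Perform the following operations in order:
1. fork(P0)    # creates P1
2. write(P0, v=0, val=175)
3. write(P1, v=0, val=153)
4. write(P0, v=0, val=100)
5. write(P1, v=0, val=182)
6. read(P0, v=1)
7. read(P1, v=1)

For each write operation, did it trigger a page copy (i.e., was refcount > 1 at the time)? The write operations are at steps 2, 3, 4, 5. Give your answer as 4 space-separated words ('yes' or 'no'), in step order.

Op 1: fork(P0) -> P1. 2 ppages; refcounts: pp0:2 pp1:2
Op 2: write(P0, v0, 175). refcount(pp0)=2>1 -> COPY to pp2. 3 ppages; refcounts: pp0:1 pp1:2 pp2:1
Op 3: write(P1, v0, 153). refcount(pp0)=1 -> write in place. 3 ppages; refcounts: pp0:1 pp1:2 pp2:1
Op 4: write(P0, v0, 100). refcount(pp2)=1 -> write in place. 3 ppages; refcounts: pp0:1 pp1:2 pp2:1
Op 5: write(P1, v0, 182). refcount(pp0)=1 -> write in place. 3 ppages; refcounts: pp0:1 pp1:2 pp2:1
Op 6: read(P0, v1) -> 31. No state change.
Op 7: read(P1, v1) -> 31. No state change.

yes no no no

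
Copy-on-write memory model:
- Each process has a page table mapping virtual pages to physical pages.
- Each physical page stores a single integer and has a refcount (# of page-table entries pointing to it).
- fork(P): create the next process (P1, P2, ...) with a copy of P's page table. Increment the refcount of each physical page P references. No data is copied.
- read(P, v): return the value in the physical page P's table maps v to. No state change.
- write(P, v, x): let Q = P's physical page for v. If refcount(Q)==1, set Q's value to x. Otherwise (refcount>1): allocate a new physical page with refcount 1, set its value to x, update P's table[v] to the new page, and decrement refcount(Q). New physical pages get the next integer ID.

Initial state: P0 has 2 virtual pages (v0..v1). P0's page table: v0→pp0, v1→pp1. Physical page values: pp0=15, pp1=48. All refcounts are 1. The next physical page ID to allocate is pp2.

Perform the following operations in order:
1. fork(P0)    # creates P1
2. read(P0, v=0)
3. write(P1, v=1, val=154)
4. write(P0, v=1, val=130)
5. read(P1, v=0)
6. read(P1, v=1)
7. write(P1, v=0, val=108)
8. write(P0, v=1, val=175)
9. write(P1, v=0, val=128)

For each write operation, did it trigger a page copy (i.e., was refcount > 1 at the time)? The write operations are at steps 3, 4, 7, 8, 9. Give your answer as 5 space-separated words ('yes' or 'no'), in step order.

Op 1: fork(P0) -> P1. 2 ppages; refcounts: pp0:2 pp1:2
Op 2: read(P0, v0) -> 15. No state change.
Op 3: write(P1, v1, 154). refcount(pp1)=2>1 -> COPY to pp2. 3 ppages; refcounts: pp0:2 pp1:1 pp2:1
Op 4: write(P0, v1, 130). refcount(pp1)=1 -> write in place. 3 ppages; refcounts: pp0:2 pp1:1 pp2:1
Op 5: read(P1, v0) -> 15. No state change.
Op 6: read(P1, v1) -> 154. No state change.
Op 7: write(P1, v0, 108). refcount(pp0)=2>1 -> COPY to pp3. 4 ppages; refcounts: pp0:1 pp1:1 pp2:1 pp3:1
Op 8: write(P0, v1, 175). refcount(pp1)=1 -> write in place. 4 ppages; refcounts: pp0:1 pp1:1 pp2:1 pp3:1
Op 9: write(P1, v0, 128). refcount(pp3)=1 -> write in place. 4 ppages; refcounts: pp0:1 pp1:1 pp2:1 pp3:1

yes no yes no no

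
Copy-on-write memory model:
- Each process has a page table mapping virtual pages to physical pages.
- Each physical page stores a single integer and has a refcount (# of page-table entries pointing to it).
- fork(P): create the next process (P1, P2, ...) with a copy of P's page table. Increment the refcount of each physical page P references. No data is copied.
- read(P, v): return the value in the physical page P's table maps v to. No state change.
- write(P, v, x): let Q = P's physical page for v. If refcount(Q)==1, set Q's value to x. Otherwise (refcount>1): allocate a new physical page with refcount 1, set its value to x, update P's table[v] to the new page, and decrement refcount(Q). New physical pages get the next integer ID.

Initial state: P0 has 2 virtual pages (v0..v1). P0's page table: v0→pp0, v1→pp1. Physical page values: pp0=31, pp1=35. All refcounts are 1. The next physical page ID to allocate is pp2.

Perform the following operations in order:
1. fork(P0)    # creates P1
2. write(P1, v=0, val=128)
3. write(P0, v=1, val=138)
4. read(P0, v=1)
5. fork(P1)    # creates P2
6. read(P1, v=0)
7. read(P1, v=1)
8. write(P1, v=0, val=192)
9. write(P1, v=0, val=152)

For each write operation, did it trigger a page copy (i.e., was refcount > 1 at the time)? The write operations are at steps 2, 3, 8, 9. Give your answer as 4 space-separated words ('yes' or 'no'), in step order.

Op 1: fork(P0) -> P1. 2 ppages; refcounts: pp0:2 pp1:2
Op 2: write(P1, v0, 128). refcount(pp0)=2>1 -> COPY to pp2. 3 ppages; refcounts: pp0:1 pp1:2 pp2:1
Op 3: write(P0, v1, 138). refcount(pp1)=2>1 -> COPY to pp3. 4 ppages; refcounts: pp0:1 pp1:1 pp2:1 pp3:1
Op 4: read(P0, v1) -> 138. No state change.
Op 5: fork(P1) -> P2. 4 ppages; refcounts: pp0:1 pp1:2 pp2:2 pp3:1
Op 6: read(P1, v0) -> 128. No state change.
Op 7: read(P1, v1) -> 35. No state change.
Op 8: write(P1, v0, 192). refcount(pp2)=2>1 -> COPY to pp4. 5 ppages; refcounts: pp0:1 pp1:2 pp2:1 pp3:1 pp4:1
Op 9: write(P1, v0, 152). refcount(pp4)=1 -> write in place. 5 ppages; refcounts: pp0:1 pp1:2 pp2:1 pp3:1 pp4:1

yes yes yes no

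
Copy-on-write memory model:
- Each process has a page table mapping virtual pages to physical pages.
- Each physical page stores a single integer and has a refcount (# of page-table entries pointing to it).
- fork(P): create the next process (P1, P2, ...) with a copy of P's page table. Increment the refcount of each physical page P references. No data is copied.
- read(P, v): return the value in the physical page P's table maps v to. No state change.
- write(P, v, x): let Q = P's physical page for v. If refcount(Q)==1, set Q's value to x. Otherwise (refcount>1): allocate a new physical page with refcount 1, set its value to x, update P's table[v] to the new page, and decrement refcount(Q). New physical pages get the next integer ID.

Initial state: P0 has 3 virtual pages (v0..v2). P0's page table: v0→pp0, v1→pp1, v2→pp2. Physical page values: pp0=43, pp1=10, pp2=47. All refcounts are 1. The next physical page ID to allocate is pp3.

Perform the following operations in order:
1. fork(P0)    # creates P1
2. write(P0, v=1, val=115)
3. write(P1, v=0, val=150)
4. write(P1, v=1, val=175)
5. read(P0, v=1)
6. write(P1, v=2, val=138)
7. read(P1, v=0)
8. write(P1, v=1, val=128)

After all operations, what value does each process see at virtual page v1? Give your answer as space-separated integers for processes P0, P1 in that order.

Op 1: fork(P0) -> P1. 3 ppages; refcounts: pp0:2 pp1:2 pp2:2
Op 2: write(P0, v1, 115). refcount(pp1)=2>1 -> COPY to pp3. 4 ppages; refcounts: pp0:2 pp1:1 pp2:2 pp3:1
Op 3: write(P1, v0, 150). refcount(pp0)=2>1 -> COPY to pp4. 5 ppages; refcounts: pp0:1 pp1:1 pp2:2 pp3:1 pp4:1
Op 4: write(P1, v1, 175). refcount(pp1)=1 -> write in place. 5 ppages; refcounts: pp0:1 pp1:1 pp2:2 pp3:1 pp4:1
Op 5: read(P0, v1) -> 115. No state change.
Op 6: write(P1, v2, 138). refcount(pp2)=2>1 -> COPY to pp5. 6 ppages; refcounts: pp0:1 pp1:1 pp2:1 pp3:1 pp4:1 pp5:1
Op 7: read(P1, v0) -> 150. No state change.
Op 8: write(P1, v1, 128). refcount(pp1)=1 -> write in place. 6 ppages; refcounts: pp0:1 pp1:1 pp2:1 pp3:1 pp4:1 pp5:1
P0: v1 -> pp3 = 115
P1: v1 -> pp1 = 128

Answer: 115 128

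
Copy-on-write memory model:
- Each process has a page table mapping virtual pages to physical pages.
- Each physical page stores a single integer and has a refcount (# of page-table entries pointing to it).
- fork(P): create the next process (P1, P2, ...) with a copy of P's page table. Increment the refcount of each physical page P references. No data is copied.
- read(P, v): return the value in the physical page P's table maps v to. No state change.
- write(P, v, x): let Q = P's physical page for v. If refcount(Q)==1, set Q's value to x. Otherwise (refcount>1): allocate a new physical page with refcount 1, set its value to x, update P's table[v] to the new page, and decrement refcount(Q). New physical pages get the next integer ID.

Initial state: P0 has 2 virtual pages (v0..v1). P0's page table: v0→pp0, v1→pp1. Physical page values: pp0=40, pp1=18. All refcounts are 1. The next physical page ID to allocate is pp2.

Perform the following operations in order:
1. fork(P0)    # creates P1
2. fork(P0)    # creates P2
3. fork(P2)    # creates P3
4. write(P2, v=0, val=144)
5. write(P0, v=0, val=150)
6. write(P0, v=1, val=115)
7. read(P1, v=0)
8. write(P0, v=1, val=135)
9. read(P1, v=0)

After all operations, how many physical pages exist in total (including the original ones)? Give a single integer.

Answer: 5

Derivation:
Op 1: fork(P0) -> P1. 2 ppages; refcounts: pp0:2 pp1:2
Op 2: fork(P0) -> P2. 2 ppages; refcounts: pp0:3 pp1:3
Op 3: fork(P2) -> P3. 2 ppages; refcounts: pp0:4 pp1:4
Op 4: write(P2, v0, 144). refcount(pp0)=4>1 -> COPY to pp2. 3 ppages; refcounts: pp0:3 pp1:4 pp2:1
Op 5: write(P0, v0, 150). refcount(pp0)=3>1 -> COPY to pp3. 4 ppages; refcounts: pp0:2 pp1:4 pp2:1 pp3:1
Op 6: write(P0, v1, 115). refcount(pp1)=4>1 -> COPY to pp4. 5 ppages; refcounts: pp0:2 pp1:3 pp2:1 pp3:1 pp4:1
Op 7: read(P1, v0) -> 40. No state change.
Op 8: write(P0, v1, 135). refcount(pp4)=1 -> write in place. 5 ppages; refcounts: pp0:2 pp1:3 pp2:1 pp3:1 pp4:1
Op 9: read(P1, v0) -> 40. No state change.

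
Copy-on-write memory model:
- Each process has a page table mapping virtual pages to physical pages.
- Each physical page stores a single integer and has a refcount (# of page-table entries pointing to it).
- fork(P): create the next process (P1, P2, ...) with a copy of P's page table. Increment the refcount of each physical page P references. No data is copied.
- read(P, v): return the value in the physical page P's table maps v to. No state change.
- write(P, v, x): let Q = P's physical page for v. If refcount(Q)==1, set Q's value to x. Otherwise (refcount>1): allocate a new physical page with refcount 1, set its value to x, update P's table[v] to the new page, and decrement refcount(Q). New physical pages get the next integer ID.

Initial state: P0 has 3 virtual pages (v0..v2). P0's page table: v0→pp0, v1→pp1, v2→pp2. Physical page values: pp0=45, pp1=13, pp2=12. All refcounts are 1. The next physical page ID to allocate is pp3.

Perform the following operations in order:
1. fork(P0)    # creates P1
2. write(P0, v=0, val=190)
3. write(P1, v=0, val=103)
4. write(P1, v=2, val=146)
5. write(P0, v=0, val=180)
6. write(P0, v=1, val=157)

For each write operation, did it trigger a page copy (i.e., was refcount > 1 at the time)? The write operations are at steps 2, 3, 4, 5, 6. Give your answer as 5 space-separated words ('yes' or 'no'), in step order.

Op 1: fork(P0) -> P1. 3 ppages; refcounts: pp0:2 pp1:2 pp2:2
Op 2: write(P0, v0, 190). refcount(pp0)=2>1 -> COPY to pp3. 4 ppages; refcounts: pp0:1 pp1:2 pp2:2 pp3:1
Op 3: write(P1, v0, 103). refcount(pp0)=1 -> write in place. 4 ppages; refcounts: pp0:1 pp1:2 pp2:2 pp3:1
Op 4: write(P1, v2, 146). refcount(pp2)=2>1 -> COPY to pp4. 5 ppages; refcounts: pp0:1 pp1:2 pp2:1 pp3:1 pp4:1
Op 5: write(P0, v0, 180). refcount(pp3)=1 -> write in place. 5 ppages; refcounts: pp0:1 pp1:2 pp2:1 pp3:1 pp4:1
Op 6: write(P0, v1, 157). refcount(pp1)=2>1 -> COPY to pp5. 6 ppages; refcounts: pp0:1 pp1:1 pp2:1 pp3:1 pp4:1 pp5:1

yes no yes no yes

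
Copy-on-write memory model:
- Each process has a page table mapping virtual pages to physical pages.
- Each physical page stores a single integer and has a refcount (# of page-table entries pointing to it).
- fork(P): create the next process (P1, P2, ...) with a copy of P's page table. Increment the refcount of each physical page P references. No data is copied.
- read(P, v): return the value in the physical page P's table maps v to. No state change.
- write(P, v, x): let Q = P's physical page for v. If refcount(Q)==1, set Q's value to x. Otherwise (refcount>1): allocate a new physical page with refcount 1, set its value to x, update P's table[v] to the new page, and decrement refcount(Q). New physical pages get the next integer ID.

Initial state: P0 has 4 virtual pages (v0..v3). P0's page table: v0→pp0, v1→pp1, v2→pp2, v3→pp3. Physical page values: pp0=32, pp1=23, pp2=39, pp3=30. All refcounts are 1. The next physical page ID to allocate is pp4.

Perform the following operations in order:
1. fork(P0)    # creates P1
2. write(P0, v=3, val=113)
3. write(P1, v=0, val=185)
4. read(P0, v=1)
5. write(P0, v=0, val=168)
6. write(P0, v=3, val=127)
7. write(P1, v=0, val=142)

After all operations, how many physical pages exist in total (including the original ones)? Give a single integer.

Answer: 6

Derivation:
Op 1: fork(P0) -> P1. 4 ppages; refcounts: pp0:2 pp1:2 pp2:2 pp3:2
Op 2: write(P0, v3, 113). refcount(pp3)=2>1 -> COPY to pp4. 5 ppages; refcounts: pp0:2 pp1:2 pp2:2 pp3:1 pp4:1
Op 3: write(P1, v0, 185). refcount(pp0)=2>1 -> COPY to pp5. 6 ppages; refcounts: pp0:1 pp1:2 pp2:2 pp3:1 pp4:1 pp5:1
Op 4: read(P0, v1) -> 23. No state change.
Op 5: write(P0, v0, 168). refcount(pp0)=1 -> write in place. 6 ppages; refcounts: pp0:1 pp1:2 pp2:2 pp3:1 pp4:1 pp5:1
Op 6: write(P0, v3, 127). refcount(pp4)=1 -> write in place. 6 ppages; refcounts: pp0:1 pp1:2 pp2:2 pp3:1 pp4:1 pp5:1
Op 7: write(P1, v0, 142). refcount(pp5)=1 -> write in place. 6 ppages; refcounts: pp0:1 pp1:2 pp2:2 pp3:1 pp4:1 pp5:1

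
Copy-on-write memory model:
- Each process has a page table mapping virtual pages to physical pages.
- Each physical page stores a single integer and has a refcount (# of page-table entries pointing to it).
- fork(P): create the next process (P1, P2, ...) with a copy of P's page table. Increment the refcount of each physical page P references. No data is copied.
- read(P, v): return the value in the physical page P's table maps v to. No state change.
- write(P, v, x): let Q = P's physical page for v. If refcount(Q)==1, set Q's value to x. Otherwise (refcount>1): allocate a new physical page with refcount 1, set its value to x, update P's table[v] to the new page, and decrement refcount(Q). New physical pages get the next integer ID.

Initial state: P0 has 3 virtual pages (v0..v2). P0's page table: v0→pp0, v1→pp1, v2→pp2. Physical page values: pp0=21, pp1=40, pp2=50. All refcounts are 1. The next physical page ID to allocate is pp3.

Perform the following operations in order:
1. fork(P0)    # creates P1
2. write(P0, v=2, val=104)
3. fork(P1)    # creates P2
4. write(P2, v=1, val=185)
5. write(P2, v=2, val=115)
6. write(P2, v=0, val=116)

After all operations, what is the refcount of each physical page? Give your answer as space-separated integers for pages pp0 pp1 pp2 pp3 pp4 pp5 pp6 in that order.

Op 1: fork(P0) -> P1. 3 ppages; refcounts: pp0:2 pp1:2 pp2:2
Op 2: write(P0, v2, 104). refcount(pp2)=2>1 -> COPY to pp3. 4 ppages; refcounts: pp0:2 pp1:2 pp2:1 pp3:1
Op 3: fork(P1) -> P2. 4 ppages; refcounts: pp0:3 pp1:3 pp2:2 pp3:1
Op 4: write(P2, v1, 185). refcount(pp1)=3>1 -> COPY to pp4. 5 ppages; refcounts: pp0:3 pp1:2 pp2:2 pp3:1 pp4:1
Op 5: write(P2, v2, 115). refcount(pp2)=2>1 -> COPY to pp5. 6 ppages; refcounts: pp0:3 pp1:2 pp2:1 pp3:1 pp4:1 pp5:1
Op 6: write(P2, v0, 116). refcount(pp0)=3>1 -> COPY to pp6. 7 ppages; refcounts: pp0:2 pp1:2 pp2:1 pp3:1 pp4:1 pp5:1 pp6:1

Answer: 2 2 1 1 1 1 1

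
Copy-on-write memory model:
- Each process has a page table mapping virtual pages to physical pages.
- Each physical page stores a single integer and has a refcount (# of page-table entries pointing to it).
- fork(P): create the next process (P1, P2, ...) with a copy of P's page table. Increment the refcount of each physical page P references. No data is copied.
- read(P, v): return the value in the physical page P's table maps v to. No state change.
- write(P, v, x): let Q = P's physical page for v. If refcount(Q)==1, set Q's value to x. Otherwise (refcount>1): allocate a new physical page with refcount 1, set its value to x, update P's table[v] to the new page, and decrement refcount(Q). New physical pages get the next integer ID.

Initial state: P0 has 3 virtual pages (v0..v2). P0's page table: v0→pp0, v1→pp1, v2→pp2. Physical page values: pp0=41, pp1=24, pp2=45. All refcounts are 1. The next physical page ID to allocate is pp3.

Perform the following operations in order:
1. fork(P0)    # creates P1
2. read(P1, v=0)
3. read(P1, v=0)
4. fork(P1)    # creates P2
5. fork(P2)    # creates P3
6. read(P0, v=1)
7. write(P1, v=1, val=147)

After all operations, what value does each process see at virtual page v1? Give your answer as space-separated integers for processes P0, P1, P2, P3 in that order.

Answer: 24 147 24 24

Derivation:
Op 1: fork(P0) -> P1. 3 ppages; refcounts: pp0:2 pp1:2 pp2:2
Op 2: read(P1, v0) -> 41. No state change.
Op 3: read(P1, v0) -> 41. No state change.
Op 4: fork(P1) -> P2. 3 ppages; refcounts: pp0:3 pp1:3 pp2:3
Op 5: fork(P2) -> P3. 3 ppages; refcounts: pp0:4 pp1:4 pp2:4
Op 6: read(P0, v1) -> 24. No state change.
Op 7: write(P1, v1, 147). refcount(pp1)=4>1 -> COPY to pp3. 4 ppages; refcounts: pp0:4 pp1:3 pp2:4 pp3:1
P0: v1 -> pp1 = 24
P1: v1 -> pp3 = 147
P2: v1 -> pp1 = 24
P3: v1 -> pp1 = 24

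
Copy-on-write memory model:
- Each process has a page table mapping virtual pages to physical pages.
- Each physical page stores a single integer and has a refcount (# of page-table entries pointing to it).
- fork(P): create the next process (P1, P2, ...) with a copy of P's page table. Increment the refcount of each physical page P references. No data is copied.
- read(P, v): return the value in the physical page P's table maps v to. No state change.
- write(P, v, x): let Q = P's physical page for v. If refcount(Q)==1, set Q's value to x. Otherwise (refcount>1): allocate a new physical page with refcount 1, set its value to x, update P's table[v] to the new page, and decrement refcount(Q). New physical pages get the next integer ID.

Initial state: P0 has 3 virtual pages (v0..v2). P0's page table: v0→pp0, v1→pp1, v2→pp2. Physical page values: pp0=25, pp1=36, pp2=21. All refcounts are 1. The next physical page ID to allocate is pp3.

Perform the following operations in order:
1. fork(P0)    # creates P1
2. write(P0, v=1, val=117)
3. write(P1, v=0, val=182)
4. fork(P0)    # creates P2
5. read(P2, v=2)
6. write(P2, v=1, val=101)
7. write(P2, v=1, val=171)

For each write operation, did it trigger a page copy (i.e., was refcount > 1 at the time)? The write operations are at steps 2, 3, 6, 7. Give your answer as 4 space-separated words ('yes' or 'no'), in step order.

Op 1: fork(P0) -> P1. 3 ppages; refcounts: pp0:2 pp1:2 pp2:2
Op 2: write(P0, v1, 117). refcount(pp1)=2>1 -> COPY to pp3. 4 ppages; refcounts: pp0:2 pp1:1 pp2:2 pp3:1
Op 3: write(P1, v0, 182). refcount(pp0)=2>1 -> COPY to pp4. 5 ppages; refcounts: pp0:1 pp1:1 pp2:2 pp3:1 pp4:1
Op 4: fork(P0) -> P2. 5 ppages; refcounts: pp0:2 pp1:1 pp2:3 pp3:2 pp4:1
Op 5: read(P2, v2) -> 21. No state change.
Op 6: write(P2, v1, 101). refcount(pp3)=2>1 -> COPY to pp5. 6 ppages; refcounts: pp0:2 pp1:1 pp2:3 pp3:1 pp4:1 pp5:1
Op 7: write(P2, v1, 171). refcount(pp5)=1 -> write in place. 6 ppages; refcounts: pp0:2 pp1:1 pp2:3 pp3:1 pp4:1 pp5:1

yes yes yes no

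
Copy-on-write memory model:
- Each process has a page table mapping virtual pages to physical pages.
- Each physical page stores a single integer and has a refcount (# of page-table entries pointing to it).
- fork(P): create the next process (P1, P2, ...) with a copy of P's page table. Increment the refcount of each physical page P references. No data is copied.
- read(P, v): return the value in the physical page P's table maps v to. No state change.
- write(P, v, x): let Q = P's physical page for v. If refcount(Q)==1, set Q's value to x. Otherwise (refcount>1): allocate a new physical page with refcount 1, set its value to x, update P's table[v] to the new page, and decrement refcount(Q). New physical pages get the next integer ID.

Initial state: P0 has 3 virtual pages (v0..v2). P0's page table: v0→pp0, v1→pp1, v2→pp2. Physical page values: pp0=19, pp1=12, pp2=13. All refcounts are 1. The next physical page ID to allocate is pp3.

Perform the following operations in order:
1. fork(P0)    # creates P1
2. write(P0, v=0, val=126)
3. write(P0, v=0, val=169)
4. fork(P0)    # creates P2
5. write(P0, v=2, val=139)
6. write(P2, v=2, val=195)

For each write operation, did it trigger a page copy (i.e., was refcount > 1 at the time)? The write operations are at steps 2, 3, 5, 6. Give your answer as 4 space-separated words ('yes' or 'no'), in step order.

Op 1: fork(P0) -> P1. 3 ppages; refcounts: pp0:2 pp1:2 pp2:2
Op 2: write(P0, v0, 126). refcount(pp0)=2>1 -> COPY to pp3. 4 ppages; refcounts: pp0:1 pp1:2 pp2:2 pp3:1
Op 3: write(P0, v0, 169). refcount(pp3)=1 -> write in place. 4 ppages; refcounts: pp0:1 pp1:2 pp2:2 pp3:1
Op 4: fork(P0) -> P2. 4 ppages; refcounts: pp0:1 pp1:3 pp2:3 pp3:2
Op 5: write(P0, v2, 139). refcount(pp2)=3>1 -> COPY to pp4. 5 ppages; refcounts: pp0:1 pp1:3 pp2:2 pp3:2 pp4:1
Op 6: write(P2, v2, 195). refcount(pp2)=2>1 -> COPY to pp5. 6 ppages; refcounts: pp0:1 pp1:3 pp2:1 pp3:2 pp4:1 pp5:1

yes no yes yes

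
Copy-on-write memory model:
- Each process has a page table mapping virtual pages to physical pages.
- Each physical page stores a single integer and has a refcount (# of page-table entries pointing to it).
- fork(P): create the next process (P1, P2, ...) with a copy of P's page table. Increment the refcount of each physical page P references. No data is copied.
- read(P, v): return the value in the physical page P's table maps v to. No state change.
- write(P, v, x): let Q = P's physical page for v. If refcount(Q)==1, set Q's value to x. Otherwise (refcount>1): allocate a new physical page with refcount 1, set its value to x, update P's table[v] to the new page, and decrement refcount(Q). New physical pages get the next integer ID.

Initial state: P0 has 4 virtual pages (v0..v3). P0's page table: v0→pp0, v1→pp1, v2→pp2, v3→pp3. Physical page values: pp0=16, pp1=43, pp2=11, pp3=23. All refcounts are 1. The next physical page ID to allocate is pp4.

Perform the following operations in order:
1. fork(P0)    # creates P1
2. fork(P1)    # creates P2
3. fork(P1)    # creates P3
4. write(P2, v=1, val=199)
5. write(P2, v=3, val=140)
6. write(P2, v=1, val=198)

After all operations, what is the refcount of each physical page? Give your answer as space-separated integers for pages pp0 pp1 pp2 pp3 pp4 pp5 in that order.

Op 1: fork(P0) -> P1. 4 ppages; refcounts: pp0:2 pp1:2 pp2:2 pp3:2
Op 2: fork(P1) -> P2. 4 ppages; refcounts: pp0:3 pp1:3 pp2:3 pp3:3
Op 3: fork(P1) -> P3. 4 ppages; refcounts: pp0:4 pp1:4 pp2:4 pp3:4
Op 4: write(P2, v1, 199). refcount(pp1)=4>1 -> COPY to pp4. 5 ppages; refcounts: pp0:4 pp1:3 pp2:4 pp3:4 pp4:1
Op 5: write(P2, v3, 140). refcount(pp3)=4>1 -> COPY to pp5. 6 ppages; refcounts: pp0:4 pp1:3 pp2:4 pp3:3 pp4:1 pp5:1
Op 6: write(P2, v1, 198). refcount(pp4)=1 -> write in place. 6 ppages; refcounts: pp0:4 pp1:3 pp2:4 pp3:3 pp4:1 pp5:1

Answer: 4 3 4 3 1 1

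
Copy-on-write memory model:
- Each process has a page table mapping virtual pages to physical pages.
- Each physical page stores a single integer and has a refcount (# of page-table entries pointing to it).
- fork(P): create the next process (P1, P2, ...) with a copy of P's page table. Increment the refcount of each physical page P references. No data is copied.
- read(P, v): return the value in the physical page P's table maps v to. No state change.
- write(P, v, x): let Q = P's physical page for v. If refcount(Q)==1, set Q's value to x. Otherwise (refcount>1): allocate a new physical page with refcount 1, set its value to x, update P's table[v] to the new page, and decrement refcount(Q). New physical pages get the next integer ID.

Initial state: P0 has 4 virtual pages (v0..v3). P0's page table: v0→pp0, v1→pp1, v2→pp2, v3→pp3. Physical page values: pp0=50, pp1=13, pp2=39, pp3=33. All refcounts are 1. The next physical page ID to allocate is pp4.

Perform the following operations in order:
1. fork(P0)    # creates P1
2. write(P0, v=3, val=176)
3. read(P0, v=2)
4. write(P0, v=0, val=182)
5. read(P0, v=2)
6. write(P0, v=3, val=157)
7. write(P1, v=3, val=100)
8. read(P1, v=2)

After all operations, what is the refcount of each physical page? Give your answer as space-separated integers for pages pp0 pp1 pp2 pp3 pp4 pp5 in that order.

Op 1: fork(P0) -> P1. 4 ppages; refcounts: pp0:2 pp1:2 pp2:2 pp3:2
Op 2: write(P0, v3, 176). refcount(pp3)=2>1 -> COPY to pp4. 5 ppages; refcounts: pp0:2 pp1:2 pp2:2 pp3:1 pp4:1
Op 3: read(P0, v2) -> 39. No state change.
Op 4: write(P0, v0, 182). refcount(pp0)=2>1 -> COPY to pp5. 6 ppages; refcounts: pp0:1 pp1:2 pp2:2 pp3:1 pp4:1 pp5:1
Op 5: read(P0, v2) -> 39. No state change.
Op 6: write(P0, v3, 157). refcount(pp4)=1 -> write in place. 6 ppages; refcounts: pp0:1 pp1:2 pp2:2 pp3:1 pp4:1 pp5:1
Op 7: write(P1, v3, 100). refcount(pp3)=1 -> write in place. 6 ppages; refcounts: pp0:1 pp1:2 pp2:2 pp3:1 pp4:1 pp5:1
Op 8: read(P1, v2) -> 39. No state change.

Answer: 1 2 2 1 1 1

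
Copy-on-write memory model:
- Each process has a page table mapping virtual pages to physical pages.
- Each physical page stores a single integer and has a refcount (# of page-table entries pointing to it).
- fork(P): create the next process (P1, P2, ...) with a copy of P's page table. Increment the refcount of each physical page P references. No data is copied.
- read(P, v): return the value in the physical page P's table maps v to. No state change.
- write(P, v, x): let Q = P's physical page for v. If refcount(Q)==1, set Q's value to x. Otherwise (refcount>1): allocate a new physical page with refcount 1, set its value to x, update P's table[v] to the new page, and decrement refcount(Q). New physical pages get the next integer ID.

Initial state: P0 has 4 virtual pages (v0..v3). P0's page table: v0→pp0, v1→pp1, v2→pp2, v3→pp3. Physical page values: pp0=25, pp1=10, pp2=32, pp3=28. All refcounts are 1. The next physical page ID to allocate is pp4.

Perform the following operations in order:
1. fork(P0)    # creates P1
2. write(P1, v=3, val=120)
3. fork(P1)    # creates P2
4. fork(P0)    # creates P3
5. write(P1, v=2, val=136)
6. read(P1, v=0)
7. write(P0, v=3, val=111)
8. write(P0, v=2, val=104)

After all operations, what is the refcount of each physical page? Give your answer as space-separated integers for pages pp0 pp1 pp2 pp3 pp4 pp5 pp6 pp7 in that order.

Op 1: fork(P0) -> P1. 4 ppages; refcounts: pp0:2 pp1:2 pp2:2 pp3:2
Op 2: write(P1, v3, 120). refcount(pp3)=2>1 -> COPY to pp4. 5 ppages; refcounts: pp0:2 pp1:2 pp2:2 pp3:1 pp4:1
Op 3: fork(P1) -> P2. 5 ppages; refcounts: pp0:3 pp1:3 pp2:3 pp3:1 pp4:2
Op 4: fork(P0) -> P3. 5 ppages; refcounts: pp0:4 pp1:4 pp2:4 pp3:2 pp4:2
Op 5: write(P1, v2, 136). refcount(pp2)=4>1 -> COPY to pp5. 6 ppages; refcounts: pp0:4 pp1:4 pp2:3 pp3:2 pp4:2 pp5:1
Op 6: read(P1, v0) -> 25. No state change.
Op 7: write(P0, v3, 111). refcount(pp3)=2>1 -> COPY to pp6. 7 ppages; refcounts: pp0:4 pp1:4 pp2:3 pp3:1 pp4:2 pp5:1 pp6:1
Op 8: write(P0, v2, 104). refcount(pp2)=3>1 -> COPY to pp7. 8 ppages; refcounts: pp0:4 pp1:4 pp2:2 pp3:1 pp4:2 pp5:1 pp6:1 pp7:1

Answer: 4 4 2 1 2 1 1 1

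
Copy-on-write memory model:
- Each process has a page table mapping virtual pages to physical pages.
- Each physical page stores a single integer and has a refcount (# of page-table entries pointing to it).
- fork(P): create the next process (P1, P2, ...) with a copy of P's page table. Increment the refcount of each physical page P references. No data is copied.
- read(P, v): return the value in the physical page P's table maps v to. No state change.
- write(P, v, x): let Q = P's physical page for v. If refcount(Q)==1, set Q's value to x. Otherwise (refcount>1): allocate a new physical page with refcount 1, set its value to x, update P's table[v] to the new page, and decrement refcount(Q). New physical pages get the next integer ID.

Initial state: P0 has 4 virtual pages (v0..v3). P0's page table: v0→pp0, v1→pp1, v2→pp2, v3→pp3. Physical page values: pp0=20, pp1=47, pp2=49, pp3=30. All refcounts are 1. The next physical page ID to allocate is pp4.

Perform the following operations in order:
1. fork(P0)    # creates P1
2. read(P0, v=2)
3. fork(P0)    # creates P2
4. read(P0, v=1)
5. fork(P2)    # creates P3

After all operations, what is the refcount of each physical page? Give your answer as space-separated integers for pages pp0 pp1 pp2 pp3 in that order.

Op 1: fork(P0) -> P1. 4 ppages; refcounts: pp0:2 pp1:2 pp2:2 pp3:2
Op 2: read(P0, v2) -> 49. No state change.
Op 3: fork(P0) -> P2. 4 ppages; refcounts: pp0:3 pp1:3 pp2:3 pp3:3
Op 4: read(P0, v1) -> 47. No state change.
Op 5: fork(P2) -> P3. 4 ppages; refcounts: pp0:4 pp1:4 pp2:4 pp3:4

Answer: 4 4 4 4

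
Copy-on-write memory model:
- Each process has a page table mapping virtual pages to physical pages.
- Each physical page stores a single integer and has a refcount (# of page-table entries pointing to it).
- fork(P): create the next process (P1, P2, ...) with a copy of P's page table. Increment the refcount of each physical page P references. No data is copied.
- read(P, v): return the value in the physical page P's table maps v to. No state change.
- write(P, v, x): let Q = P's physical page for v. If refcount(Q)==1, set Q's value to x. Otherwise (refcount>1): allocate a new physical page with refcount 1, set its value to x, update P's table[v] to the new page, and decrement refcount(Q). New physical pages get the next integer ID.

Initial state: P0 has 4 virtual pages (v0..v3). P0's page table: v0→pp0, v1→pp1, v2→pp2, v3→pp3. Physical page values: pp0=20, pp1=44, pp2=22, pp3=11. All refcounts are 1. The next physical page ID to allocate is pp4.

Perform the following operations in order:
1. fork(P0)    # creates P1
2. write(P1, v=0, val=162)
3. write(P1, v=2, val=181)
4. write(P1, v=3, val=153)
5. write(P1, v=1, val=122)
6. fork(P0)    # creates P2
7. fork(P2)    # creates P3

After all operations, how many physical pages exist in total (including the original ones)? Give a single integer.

Answer: 8

Derivation:
Op 1: fork(P0) -> P1. 4 ppages; refcounts: pp0:2 pp1:2 pp2:2 pp3:2
Op 2: write(P1, v0, 162). refcount(pp0)=2>1 -> COPY to pp4. 5 ppages; refcounts: pp0:1 pp1:2 pp2:2 pp3:2 pp4:1
Op 3: write(P1, v2, 181). refcount(pp2)=2>1 -> COPY to pp5. 6 ppages; refcounts: pp0:1 pp1:2 pp2:1 pp3:2 pp4:1 pp5:1
Op 4: write(P1, v3, 153). refcount(pp3)=2>1 -> COPY to pp6. 7 ppages; refcounts: pp0:1 pp1:2 pp2:1 pp3:1 pp4:1 pp5:1 pp6:1
Op 5: write(P1, v1, 122). refcount(pp1)=2>1 -> COPY to pp7. 8 ppages; refcounts: pp0:1 pp1:1 pp2:1 pp3:1 pp4:1 pp5:1 pp6:1 pp7:1
Op 6: fork(P0) -> P2. 8 ppages; refcounts: pp0:2 pp1:2 pp2:2 pp3:2 pp4:1 pp5:1 pp6:1 pp7:1
Op 7: fork(P2) -> P3. 8 ppages; refcounts: pp0:3 pp1:3 pp2:3 pp3:3 pp4:1 pp5:1 pp6:1 pp7:1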